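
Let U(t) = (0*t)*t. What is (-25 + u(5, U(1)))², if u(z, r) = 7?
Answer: 324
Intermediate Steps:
U(t) = 0 (U(t) = 0*t = 0)
(-25 + u(5, U(1)))² = (-25 + 7)² = (-18)² = 324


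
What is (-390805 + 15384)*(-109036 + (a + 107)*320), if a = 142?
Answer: 11020858876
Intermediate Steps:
(-390805 + 15384)*(-109036 + (a + 107)*320) = (-390805 + 15384)*(-109036 + (142 + 107)*320) = -375421*(-109036 + 249*320) = -375421*(-109036 + 79680) = -375421*(-29356) = 11020858876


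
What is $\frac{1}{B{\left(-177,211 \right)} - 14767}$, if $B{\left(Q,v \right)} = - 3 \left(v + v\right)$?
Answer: $- \frac{1}{16033} \approx -6.2371 \cdot 10^{-5}$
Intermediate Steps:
$B{\left(Q,v \right)} = - 6 v$ ($B{\left(Q,v \right)} = - 3 \cdot 2 v = - 6 v$)
$\frac{1}{B{\left(-177,211 \right)} - 14767} = \frac{1}{\left(-6\right) 211 - 14767} = \frac{1}{-1266 - 14767} = \frac{1}{-16033} = - \frac{1}{16033}$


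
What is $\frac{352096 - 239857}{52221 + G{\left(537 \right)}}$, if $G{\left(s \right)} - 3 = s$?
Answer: $\frac{37413}{17587} \approx 2.1273$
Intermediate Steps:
$G{\left(s \right)} = 3 + s$
$\frac{352096 - 239857}{52221 + G{\left(537 \right)}} = \frac{352096 - 239857}{52221 + \left(3 + 537\right)} = \frac{112239}{52221 + 540} = \frac{112239}{52761} = 112239 \cdot \frac{1}{52761} = \frac{37413}{17587}$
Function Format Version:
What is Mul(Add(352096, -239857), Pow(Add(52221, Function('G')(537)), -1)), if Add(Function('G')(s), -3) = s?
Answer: Rational(37413, 17587) ≈ 2.1273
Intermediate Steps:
Function('G')(s) = Add(3, s)
Mul(Add(352096, -239857), Pow(Add(52221, Function('G')(537)), -1)) = Mul(Add(352096, -239857), Pow(Add(52221, Add(3, 537)), -1)) = Mul(112239, Pow(Add(52221, 540), -1)) = Mul(112239, Pow(52761, -1)) = Mul(112239, Rational(1, 52761)) = Rational(37413, 17587)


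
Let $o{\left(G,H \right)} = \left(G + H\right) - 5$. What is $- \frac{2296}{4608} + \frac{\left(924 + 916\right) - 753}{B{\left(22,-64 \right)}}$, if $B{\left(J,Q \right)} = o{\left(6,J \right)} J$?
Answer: $\frac{240445}{145728} \approx 1.65$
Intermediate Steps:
$o{\left(G,H \right)} = -5 + G + H$
$B{\left(J,Q \right)} = J \left(1 + J\right)$ ($B{\left(J,Q \right)} = \left(-5 + 6 + J\right) J = \left(1 + J\right) J = J \left(1 + J\right)$)
$- \frac{2296}{4608} + \frac{\left(924 + 916\right) - 753}{B{\left(22,-64 \right)}} = - \frac{2296}{4608} + \frac{\left(924 + 916\right) - 753}{22 \left(1 + 22\right)} = \left(-2296\right) \frac{1}{4608} + \frac{1840 - 753}{22 \cdot 23} = - \frac{287}{576} + \frac{1087}{506} = \frac{240445}{145728}$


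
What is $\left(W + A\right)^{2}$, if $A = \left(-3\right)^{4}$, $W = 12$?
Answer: $8649$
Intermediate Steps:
$A = 81$
$\left(W + A\right)^{2} = \left(12 + 81\right)^{2} = 93^{2} = 8649$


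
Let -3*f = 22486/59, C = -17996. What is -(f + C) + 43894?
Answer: 10977016/177 ≈ 62017.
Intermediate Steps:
f = -22486/177 (f = -22486/(3*59) = -⅓*22486/59 = -22486/177 ≈ -127.04)
-(f + C) + 43894 = -(-22486/177 - 17996) + 43894 = -1*(-3207778/177) + 43894 = 3207778/177 + 43894 = 10977016/177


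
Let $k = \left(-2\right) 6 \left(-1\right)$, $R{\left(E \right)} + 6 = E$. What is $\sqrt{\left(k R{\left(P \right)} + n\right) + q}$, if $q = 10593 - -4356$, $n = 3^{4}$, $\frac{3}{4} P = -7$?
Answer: $\sqrt{14846} \approx 121.84$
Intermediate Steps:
$P = - \frac{28}{3}$ ($P = \frac{4}{3} \left(-7\right) = - \frac{28}{3} \approx -9.3333$)
$R{\left(E \right)} = -6 + E$
$n = 81$
$k = 12$ ($k = \left(-12\right) \left(-1\right) = 12$)
$q = 14949$ ($q = 10593 + 4356 = 14949$)
$\sqrt{\left(k R{\left(P \right)} + n\right) + q} = \sqrt{\left(12 \left(-6 - \frac{28}{3}\right) + 81\right) + 14949} = \sqrt{\left(12 \left(- \frac{46}{3}\right) + 81\right) + 14949} = \sqrt{\left(-184 + 81\right) + 14949} = \sqrt{-103 + 14949} = \sqrt{14846}$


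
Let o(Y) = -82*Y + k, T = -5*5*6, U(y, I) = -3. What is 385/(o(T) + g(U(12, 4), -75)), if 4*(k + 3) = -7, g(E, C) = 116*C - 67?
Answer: 140/1283 ≈ 0.10912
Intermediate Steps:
g(E, C) = -67 + 116*C
k = -19/4 (k = -3 + (¼)*(-7) = -3 - 7/4 = -19/4 ≈ -4.7500)
T = -150 (T = -25*6 = -150)
o(Y) = -19/4 - 82*Y (o(Y) = -82*Y - 19/4 = -19/4 - 82*Y)
385/(o(T) + g(U(12, 4), -75)) = 385/((-19/4 - 82*(-150)) + (-67 + 116*(-75))) = 385/((-19/4 + 12300) + (-67 - 8700)) = 385/(49181/4 - 8767) = 385/(14113/4) = (4/14113)*385 = 140/1283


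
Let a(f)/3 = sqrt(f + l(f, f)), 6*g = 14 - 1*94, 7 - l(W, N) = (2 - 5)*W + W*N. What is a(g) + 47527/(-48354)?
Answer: -47527/48354 + I*sqrt(2017) ≈ -0.9829 + 44.911*I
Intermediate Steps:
l(W, N) = 7 + 3*W - N*W (l(W, N) = 7 - ((2 - 5)*W + W*N) = 7 - (-3*W + N*W) = 7 + (3*W - N*W) = 7 + 3*W - N*W)
g = -40/3 (g = (14 - 1*94)/6 = (14 - 94)/6 = (1/6)*(-80) = -40/3 ≈ -13.333)
a(f) = 3*sqrt(7 - f**2 + 4*f) (a(f) = 3*sqrt(f + (7 + 3*f - f*f)) = 3*sqrt(f + (7 + 3*f - f**2)) = 3*sqrt(f + (7 - f**2 + 3*f)) = 3*sqrt(7 - f**2 + 4*f))
a(g) + 47527/(-48354) = 3*sqrt(7 - (-40/3)**2 + 4*(-40/3)) + 47527/(-48354) = 3*sqrt(7 - 1*1600/9 - 160/3) + 47527*(-1/48354) = 3*sqrt(7 - 1600/9 - 160/3) - 47527/48354 = 3*sqrt(-2017/9) - 47527/48354 = 3*(I*sqrt(2017)/3) - 47527/48354 = I*sqrt(2017) - 47527/48354 = -47527/48354 + I*sqrt(2017)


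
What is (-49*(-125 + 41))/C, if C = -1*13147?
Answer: -4116/13147 ≈ -0.31308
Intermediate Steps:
C = -13147
(-49*(-125 + 41))/C = -49*(-125 + 41)/(-13147) = -49*(-84)*(-1/13147) = 4116*(-1/13147) = -4116/13147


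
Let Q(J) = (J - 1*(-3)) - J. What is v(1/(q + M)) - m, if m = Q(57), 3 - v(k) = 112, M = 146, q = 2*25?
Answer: -112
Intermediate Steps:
q = 50
Q(J) = 3 (Q(J) = (J + 3) - J = (3 + J) - J = 3)
v(k) = -109 (v(k) = 3 - 1*112 = 3 - 112 = -109)
m = 3
v(1/(q + M)) - m = -109 - 1*3 = -109 - 3 = -112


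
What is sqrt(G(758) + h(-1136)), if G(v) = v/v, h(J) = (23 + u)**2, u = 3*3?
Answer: 5*sqrt(41) ≈ 32.016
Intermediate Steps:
u = 9
h(J) = 1024 (h(J) = (23 + 9)**2 = 32**2 = 1024)
G(v) = 1
sqrt(G(758) + h(-1136)) = sqrt(1 + 1024) = sqrt(1025) = 5*sqrt(41)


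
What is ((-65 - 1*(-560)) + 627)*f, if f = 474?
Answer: 531828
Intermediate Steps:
((-65 - 1*(-560)) + 627)*f = ((-65 - 1*(-560)) + 627)*474 = ((-65 + 560) + 627)*474 = (495 + 627)*474 = 1122*474 = 531828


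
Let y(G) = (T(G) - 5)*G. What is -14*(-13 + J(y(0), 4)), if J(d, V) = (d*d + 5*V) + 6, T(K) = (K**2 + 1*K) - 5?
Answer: -182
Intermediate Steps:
T(K) = -5 + K + K**2 (T(K) = (K**2 + K) - 5 = (K + K**2) - 5 = -5 + K + K**2)
y(G) = G*(-10 + G + G**2) (y(G) = ((-5 + G + G**2) - 5)*G = (-10 + G + G**2)*G = G*(-10 + G + G**2))
J(d, V) = 6 + d**2 + 5*V (J(d, V) = (d**2 + 5*V) + 6 = 6 + d**2 + 5*V)
-14*(-13 + J(y(0), 4)) = -14*(-13 + (6 + (0*(-10 + 0 + 0**2))**2 + 5*4)) = -14*(-13 + (6 + (0*(-10 + 0 + 0))**2 + 20)) = -14*(-13 + (6 + (0*(-10))**2 + 20)) = -14*(-13 + (6 + 0**2 + 20)) = -14*(-13 + (6 + 0 + 20)) = -14*(-13 + 26) = -14*13 = -182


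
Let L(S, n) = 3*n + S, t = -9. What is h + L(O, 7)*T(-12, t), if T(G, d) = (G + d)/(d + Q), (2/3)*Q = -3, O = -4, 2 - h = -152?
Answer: 1624/9 ≈ 180.44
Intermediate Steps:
h = 154 (h = 2 - 1*(-152) = 2 + 152 = 154)
Q = -9/2 (Q = (3/2)*(-3) = -9/2 ≈ -4.5000)
L(S, n) = S + 3*n
T(G, d) = (G + d)/(-9/2 + d) (T(G, d) = (G + d)/(d - 9/2) = (G + d)/(-9/2 + d))
h + L(O, 7)*T(-12, t) = 154 + (-4 + 3*7)*(2*(-12 - 9)/(-9 + 2*(-9))) = 154 + (-4 + 21)*(2*(-21)/(-9 - 18)) = 154 + 17*(2*(-21)/(-27)) = 154 + 17*(2*(-1/27)*(-21)) = 154 + 17*(14/9) = 154 + 238/9 = 1624/9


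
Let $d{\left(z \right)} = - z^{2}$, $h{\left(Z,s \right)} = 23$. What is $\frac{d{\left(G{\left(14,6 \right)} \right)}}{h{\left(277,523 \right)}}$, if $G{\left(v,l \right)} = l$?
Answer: $- \frac{36}{23} \approx -1.5652$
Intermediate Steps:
$\frac{d{\left(G{\left(14,6 \right)} \right)}}{h{\left(277,523 \right)}} = \frac{\left(-1\right) 6^{2}}{23} = \left(-1\right) 36 \cdot \frac{1}{23} = \left(-36\right) \frac{1}{23} = - \frac{36}{23}$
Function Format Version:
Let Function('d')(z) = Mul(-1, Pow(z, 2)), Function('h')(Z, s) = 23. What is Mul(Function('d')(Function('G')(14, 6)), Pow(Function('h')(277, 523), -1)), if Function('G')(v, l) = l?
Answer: Rational(-36, 23) ≈ -1.5652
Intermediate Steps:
Mul(Function('d')(Function('G')(14, 6)), Pow(Function('h')(277, 523), -1)) = Mul(Mul(-1, Pow(6, 2)), Pow(23, -1)) = Mul(Mul(-1, 36), Rational(1, 23)) = Mul(-36, Rational(1, 23)) = Rational(-36, 23)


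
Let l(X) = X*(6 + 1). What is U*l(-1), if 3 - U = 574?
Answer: 3997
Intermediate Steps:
l(X) = 7*X (l(X) = X*7 = 7*X)
U = -571 (U = 3 - 1*574 = 3 - 574 = -571)
U*l(-1) = -3997*(-1) = -571*(-7) = 3997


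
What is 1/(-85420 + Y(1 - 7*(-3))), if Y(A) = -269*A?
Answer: -1/91338 ≈ -1.0948e-5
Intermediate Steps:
1/(-85420 + Y(1 - 7*(-3))) = 1/(-85420 - 269*(1 - 7*(-3))) = 1/(-85420 - 269*(1 + 21)) = 1/(-85420 - 269*22) = 1/(-85420 - 5918) = 1/(-91338) = -1/91338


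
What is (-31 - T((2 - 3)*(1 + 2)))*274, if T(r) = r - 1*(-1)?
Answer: -7946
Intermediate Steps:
T(r) = 1 + r (T(r) = r + 1 = 1 + r)
(-31 - T((2 - 3)*(1 + 2)))*274 = (-31 - (1 + (2 - 3)*(1 + 2)))*274 = (-31 - (1 - 1*3))*274 = (-31 - (1 - 3))*274 = (-31 - 1*(-2))*274 = (-31 + 2)*274 = -29*274 = -7946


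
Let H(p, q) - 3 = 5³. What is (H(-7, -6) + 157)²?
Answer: 81225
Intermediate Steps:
H(p, q) = 128 (H(p, q) = 3 + 5³ = 3 + 125 = 128)
(H(-7, -6) + 157)² = (128 + 157)² = 285² = 81225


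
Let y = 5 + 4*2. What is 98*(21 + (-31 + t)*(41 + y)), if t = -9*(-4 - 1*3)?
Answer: 171402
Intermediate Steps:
t = 63 (t = -9*(-4 - 3) = -9*(-7) = 63)
y = 13 (y = 5 + 8 = 13)
98*(21 + (-31 + t)*(41 + y)) = 98*(21 + (-31 + 63)*(41 + 13)) = 98*(21 + 32*54) = 98*(21 + 1728) = 98*1749 = 171402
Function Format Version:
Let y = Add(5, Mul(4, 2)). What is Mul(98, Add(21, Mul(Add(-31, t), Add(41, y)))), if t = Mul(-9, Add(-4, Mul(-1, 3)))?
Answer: 171402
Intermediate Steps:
t = 63 (t = Mul(-9, Add(-4, -3)) = Mul(-9, -7) = 63)
y = 13 (y = Add(5, 8) = 13)
Mul(98, Add(21, Mul(Add(-31, t), Add(41, y)))) = Mul(98, Add(21, Mul(Add(-31, 63), Add(41, 13)))) = Mul(98, Add(21, Mul(32, 54))) = Mul(98, Add(21, 1728)) = Mul(98, 1749) = 171402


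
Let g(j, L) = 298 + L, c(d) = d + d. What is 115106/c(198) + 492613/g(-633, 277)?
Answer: 130630349/113850 ≈ 1147.4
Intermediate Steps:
c(d) = 2*d
115106/c(198) + 492613/g(-633, 277) = 115106/((2*198)) + 492613/(298 + 277) = 115106/396 + 492613/575 = 115106*(1/396) + 492613*(1/575) = 57553/198 + 492613/575 = 130630349/113850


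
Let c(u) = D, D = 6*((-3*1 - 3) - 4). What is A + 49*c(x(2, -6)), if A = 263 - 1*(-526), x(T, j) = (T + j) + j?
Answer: -2151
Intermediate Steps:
x(T, j) = T + 2*j
A = 789 (A = 263 + 526 = 789)
D = -60 (D = 6*((-3 - 3) - 4) = 6*(-6 - 4) = 6*(-10) = -60)
c(u) = -60
A + 49*c(x(2, -6)) = 789 + 49*(-60) = 789 - 2940 = -2151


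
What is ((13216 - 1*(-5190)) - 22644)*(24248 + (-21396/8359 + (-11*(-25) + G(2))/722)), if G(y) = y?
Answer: -23851520827505/232123 ≈ -1.0275e+8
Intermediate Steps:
((13216 - 1*(-5190)) - 22644)*(24248 + (-21396/8359 + (-11*(-25) + G(2))/722)) = ((13216 - 1*(-5190)) - 22644)*(24248 + (-21396/8359 + (-11*(-25) + 2)/722)) = ((13216 + 5190) - 22644)*(24248 + (-21396*1/8359 + (275 + 2)*(1/722))) = (18406 - 22644)*(24248 + (-21396/8359 + 277*(1/722))) = -4238*(24248 + (-21396/8359 + 277/722)) = -4238*(24248 - 13132469/6035198) = -4238*146328348635/6035198 = -23851520827505/232123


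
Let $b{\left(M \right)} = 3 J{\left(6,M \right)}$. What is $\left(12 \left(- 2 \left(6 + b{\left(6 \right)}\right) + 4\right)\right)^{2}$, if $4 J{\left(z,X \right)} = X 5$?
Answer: $404496$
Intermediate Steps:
$J{\left(z,X \right)} = \frac{5 X}{4}$ ($J{\left(z,X \right)} = \frac{X 5}{4} = \frac{5 X}{4}$)
$b{\left(M \right)} = \frac{15 M}{4}$ ($b{\left(M \right)} = 3 \frac{5 M}{4} = \frac{15 M}{4}$)
$\left(12 \left(- 2 \left(6 + b{\left(6 \right)}\right) + 4\right)\right)^{2} = \left(12 \left(- 2 \left(6 + \frac{15}{4} \cdot 6\right) + 4\right)\right)^{2} = \left(12 \left(- 2 \left(6 + \frac{45}{2}\right) + 4\right)\right)^{2} = \left(12 \left(\left(-2\right) \frac{57}{2} + 4\right)\right)^{2} = \left(12 \left(-57 + 4\right)\right)^{2} = \left(12 \left(-53\right)\right)^{2} = \left(-636\right)^{2} = 404496$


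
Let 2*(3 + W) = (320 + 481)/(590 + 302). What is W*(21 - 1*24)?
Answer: 13653/1784 ≈ 7.6530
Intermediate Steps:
W = -4551/1784 (W = -3 + ((320 + 481)/(590 + 302))/2 = -3 + (801/892)/2 = -3 + (801*(1/892))/2 = -3 + (1/2)*(801/892) = -3 + 801/1784 = -4551/1784 ≈ -2.5510)
W*(21 - 1*24) = -4551*(21 - 1*24)/1784 = -4551*(21 - 24)/1784 = -4551/1784*(-3) = 13653/1784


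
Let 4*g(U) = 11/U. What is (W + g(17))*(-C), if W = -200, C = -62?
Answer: -421259/34 ≈ -12390.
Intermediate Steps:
g(U) = 11/(4*U) (g(U) = (11/U)/4 = 11/(4*U))
(W + g(17))*(-C) = (-200 + (11/4)/17)*(-1*(-62)) = (-200 + (11/4)*(1/17))*62 = (-200 + 11/68)*62 = -13589/68*62 = -421259/34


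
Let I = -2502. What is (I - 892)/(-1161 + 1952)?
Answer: -3394/791 ≈ -4.2908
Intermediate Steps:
(I - 892)/(-1161 + 1952) = (-2502 - 892)/(-1161 + 1952) = -3394/791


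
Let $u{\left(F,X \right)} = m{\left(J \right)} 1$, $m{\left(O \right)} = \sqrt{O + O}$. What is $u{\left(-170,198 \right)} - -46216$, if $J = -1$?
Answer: $46216 + i \sqrt{2} \approx 46216.0 + 1.4142 i$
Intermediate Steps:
$m{\left(O \right)} = \sqrt{2} \sqrt{O}$ ($m{\left(O \right)} = \sqrt{2 O} = \sqrt{2} \sqrt{O}$)
$u{\left(F,X \right)} = i \sqrt{2}$ ($u{\left(F,X \right)} = \sqrt{2} \sqrt{-1} \cdot 1 = \sqrt{2} i 1 = i \sqrt{2} \cdot 1 = i \sqrt{2}$)
$u{\left(-170,198 \right)} - -46216 = i \sqrt{2} - -46216 = i \sqrt{2} + 46216 = 46216 + i \sqrt{2}$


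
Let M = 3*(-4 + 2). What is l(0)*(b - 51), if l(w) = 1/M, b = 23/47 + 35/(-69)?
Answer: 165451/19458 ≈ 8.5030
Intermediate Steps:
M = -6 (M = 3*(-2) = -6)
b = -58/3243 (b = 23*(1/47) + 35*(-1/69) = 23/47 - 35/69 = -58/3243 ≈ -0.017885)
l(w) = -⅙ (l(w) = 1/(-6) = -⅙)
l(0)*(b - 51) = -(-58/3243 - 51)/6 = -⅙*(-165451/3243) = 165451/19458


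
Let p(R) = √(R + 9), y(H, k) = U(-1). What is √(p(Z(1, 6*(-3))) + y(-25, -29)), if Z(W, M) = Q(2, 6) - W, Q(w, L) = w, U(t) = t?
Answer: √(-1 + √10) ≈ 1.4705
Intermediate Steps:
y(H, k) = -1
Z(W, M) = 2 - W
p(R) = √(9 + R)
√(p(Z(1, 6*(-3))) + y(-25, -29)) = √(√(9 + (2 - 1*1)) - 1) = √(√(9 + (2 - 1)) - 1) = √(√(9 + 1) - 1) = √(√10 - 1) = √(-1 + √10)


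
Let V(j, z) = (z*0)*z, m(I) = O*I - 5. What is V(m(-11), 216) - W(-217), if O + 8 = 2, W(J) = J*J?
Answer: -47089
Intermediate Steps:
W(J) = J²
O = -6 (O = -8 + 2 = -6)
m(I) = -5 - 6*I (m(I) = -6*I - 5 = -5 - 6*I)
V(j, z) = 0 (V(j, z) = 0*z = 0)
V(m(-11), 216) - W(-217) = 0 - 1*(-217)² = 0 - 1*47089 = 0 - 47089 = -47089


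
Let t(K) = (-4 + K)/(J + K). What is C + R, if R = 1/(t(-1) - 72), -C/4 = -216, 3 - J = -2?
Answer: 253148/293 ≈ 863.99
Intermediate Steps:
J = 5 (J = 3 - 1*(-2) = 3 + 2 = 5)
t(K) = (-4 + K)/(5 + K)
C = 864 (C = -4*(-216) = 864)
R = -4/293 (R = 1/((-4 - 1)/(5 - 1) - 72) = 1/(-5/4 - 72) = 1/(-293/4) = -4/293 ≈ -0.013652)
C + R = 864 - 4/293 = 253148/293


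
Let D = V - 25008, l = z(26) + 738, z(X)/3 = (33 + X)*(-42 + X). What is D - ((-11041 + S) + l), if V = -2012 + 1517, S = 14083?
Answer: -26451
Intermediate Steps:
z(X) = 3*(-42 + X)*(33 + X) (z(X) = 3*((33 + X)*(-42 + X)) = 3*((-42 + X)*(33 + X)) = 3*(-42 + X)*(33 + X))
V = -495
l = -2094 (l = (-4158 - 27*26 + 3*26**2) + 738 = (-4158 - 702 + 3*676) + 738 = (-4158 - 702 + 2028) + 738 = -2832 + 738 = -2094)
D = -25503 (D = -495 - 25008 = -25503)
D - ((-11041 + S) + l) = -25503 - ((-11041 + 14083) - 2094) = -25503 - (3042 - 2094) = -25503 - 1*948 = -25503 - 948 = -26451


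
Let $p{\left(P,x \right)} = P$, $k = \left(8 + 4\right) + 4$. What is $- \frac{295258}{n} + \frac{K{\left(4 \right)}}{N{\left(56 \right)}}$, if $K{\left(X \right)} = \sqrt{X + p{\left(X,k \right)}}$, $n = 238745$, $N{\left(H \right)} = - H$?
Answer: $- \frac{295258}{238745} - \frac{\sqrt{2}}{28} \approx -1.2872$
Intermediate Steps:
$k = 16$ ($k = 12 + 4 = 16$)
$K{\left(X \right)} = \sqrt{2} \sqrt{X}$ ($K{\left(X \right)} = \sqrt{X + X} = \sqrt{2 X} = \sqrt{2} \sqrt{X}$)
$- \frac{295258}{n} + \frac{K{\left(4 \right)}}{N{\left(56 \right)}} = - \frac{295258}{238745} + \frac{\sqrt{2} \sqrt{4}}{\left(-1\right) 56} = \left(-295258\right) \frac{1}{238745} + \frac{\sqrt{2} \cdot 2}{-56} = - \frac{295258}{238745} + 2 \sqrt{2} \left(- \frac{1}{56}\right) = - \frac{295258}{238745} - \frac{\sqrt{2}}{28}$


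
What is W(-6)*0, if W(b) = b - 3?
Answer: 0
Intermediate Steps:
W(b) = -3 + b
W(-6)*0 = (-3 - 6)*0 = -9*0 = 0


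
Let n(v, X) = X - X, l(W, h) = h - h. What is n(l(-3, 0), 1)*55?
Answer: 0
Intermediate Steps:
l(W, h) = 0
n(v, X) = 0
n(l(-3, 0), 1)*55 = 0*55 = 0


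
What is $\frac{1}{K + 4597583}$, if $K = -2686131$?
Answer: $\frac{1}{1911452} \approx 5.2316 \cdot 10^{-7}$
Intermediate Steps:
$\frac{1}{K + 4597583} = \frac{1}{-2686131 + 4597583} = \frac{1}{1911452}$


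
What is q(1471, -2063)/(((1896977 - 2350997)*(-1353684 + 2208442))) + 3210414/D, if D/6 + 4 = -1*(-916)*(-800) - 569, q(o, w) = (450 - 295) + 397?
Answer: -376174083811768/515589420858715 ≈ -0.72960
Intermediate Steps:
q(o, w) = 552 (q(o, w) = 155 + 397 = 552)
D = -4400238 (D = -24 + 6*(-1*(-916)*(-800) - 569) = -24 + 6*(916*(-800) - 569) = -24 + 6*(-732800 - 569) = -24 + 6*(-733369) = -24 - 4400214 = -4400238)
q(1471, -2063)/(((1896977 - 2350997)*(-1353684 + 2208442))) + 3210414/D = 552/(((1896977 - 2350997)*(-1353684 + 2208442))) + 3210414/(-4400238) = 552/((-454020*854758)) + 3210414*(-1/4400238) = 552/(-388077227160) - 535069/733373 = 552*(-1/388077227160) - 535069/733373 = -1/703038455 - 535069/733373 = -376174083811768/515589420858715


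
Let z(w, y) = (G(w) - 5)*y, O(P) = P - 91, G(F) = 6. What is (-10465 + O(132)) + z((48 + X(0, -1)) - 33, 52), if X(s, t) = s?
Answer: -10372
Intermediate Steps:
O(P) = -91 + P
z(w, y) = y (z(w, y) = (6 - 5)*y = 1*y = y)
(-10465 + O(132)) + z((48 + X(0, -1)) - 33, 52) = (-10465 + (-91 + 132)) + 52 = (-10465 + 41) + 52 = -10424 + 52 = -10372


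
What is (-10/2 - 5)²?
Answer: 100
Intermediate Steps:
(-10/2 - 5)² = (-10*½ - 5)² = (-5 - 5)² = (-10)² = 100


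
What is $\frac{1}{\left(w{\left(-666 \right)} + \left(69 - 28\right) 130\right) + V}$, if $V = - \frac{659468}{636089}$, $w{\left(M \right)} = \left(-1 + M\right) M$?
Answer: $\frac{636089}{285954422660} \approx 2.2244 \cdot 10^{-6}$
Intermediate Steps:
$w{\left(M \right)} = M \left(-1 + M\right)$
$V = - \frac{659468}{636089}$ ($V = \left(-659468\right) \frac{1}{636089} = - \frac{659468}{636089} \approx -1.0368$)
$\frac{1}{\left(w{\left(-666 \right)} + \left(69 - 28\right) 130\right) + V} = \frac{1}{\left(- 666 \left(-1 - 666\right) + \left(69 - 28\right) 130\right) - \frac{659468}{636089}} = \frac{1}{\left(\left(-666\right) \left(-667\right) + 41 \cdot 130\right) - \frac{659468}{636089}} = \frac{1}{\left(444222 + 5330\right) - \frac{659468}{636089}} = \frac{1}{449552 - \frac{659468}{636089}} = \frac{1}{\frac{285954422660}{636089}} = \frac{636089}{285954422660}$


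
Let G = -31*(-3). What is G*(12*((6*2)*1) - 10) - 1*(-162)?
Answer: 12624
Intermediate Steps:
G = 93
G*(12*((6*2)*1) - 10) - 1*(-162) = 93*(12*((6*2)*1) - 10) - 1*(-162) = 93*(12*(12*1) - 10) + 162 = 93*(12*12 - 10) + 162 = 93*(144 - 10) + 162 = 93*134 + 162 = 12462 + 162 = 12624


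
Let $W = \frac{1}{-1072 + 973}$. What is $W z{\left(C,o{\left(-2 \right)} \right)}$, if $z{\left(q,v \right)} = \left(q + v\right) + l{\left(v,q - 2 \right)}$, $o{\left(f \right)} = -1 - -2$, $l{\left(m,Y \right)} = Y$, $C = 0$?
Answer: $\frac{1}{99} \approx 0.010101$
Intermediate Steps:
$o{\left(f \right)} = 1$ ($o{\left(f \right)} = -1 + 2 = 1$)
$z{\left(q,v \right)} = -2 + v + 2 q$ ($z{\left(q,v \right)} = \left(q + v\right) + \left(q - 2\right) = \left(q + v\right) + \left(-2 + q\right) = -2 + v + 2 q$)
$W = - \frac{1}{99}$ ($W = \frac{1}{-99} = - \frac{1}{99} \approx -0.010101$)
$W z{\left(C,o{\left(-2 \right)} \right)} = - \frac{-2 + 1 + 2 \cdot 0}{99} = - \frac{-2 + 1 + 0}{99} = \left(- \frac{1}{99}\right) \left(-1\right) = \frac{1}{99}$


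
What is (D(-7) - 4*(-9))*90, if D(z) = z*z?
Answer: 7650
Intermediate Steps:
D(z) = z²
(D(-7) - 4*(-9))*90 = ((-7)² - 4*(-9))*90 = (49 + 36)*90 = 85*90 = 7650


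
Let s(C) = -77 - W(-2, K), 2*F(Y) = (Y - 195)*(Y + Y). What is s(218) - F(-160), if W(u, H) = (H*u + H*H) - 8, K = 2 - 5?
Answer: -56884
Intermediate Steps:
K = -3
F(Y) = Y*(-195 + Y) (F(Y) = ((Y - 195)*(Y + Y))/2 = ((-195 + Y)*(2*Y))/2 = (2*Y*(-195 + Y))/2 = Y*(-195 + Y))
W(u, H) = -8 + H**2 + H*u (W(u, H) = (H*u + H**2) - 8 = (H**2 + H*u) - 8 = -8 + H**2 + H*u)
s(C) = -84 (s(C) = -77 - (-8 + (-3)**2 - 3*(-2)) = -77 - (-8 + 9 + 6) = -77 - 1*7 = -77 - 7 = -84)
s(218) - F(-160) = -84 - (-160)*(-195 - 160) = -84 - (-160)*(-355) = -84 - 1*56800 = -84 - 56800 = -56884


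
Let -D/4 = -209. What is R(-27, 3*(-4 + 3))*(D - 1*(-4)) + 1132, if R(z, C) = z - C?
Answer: -19028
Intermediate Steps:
D = 836 (D = -4*(-209) = 836)
R(-27, 3*(-4 + 3))*(D - 1*(-4)) + 1132 = (-27 - 3*(-4 + 3))*(836 - 1*(-4)) + 1132 = (-27 - 3*(-1))*(836 + 4) + 1132 = (-27 - 1*(-3))*840 + 1132 = (-27 + 3)*840 + 1132 = -24*840 + 1132 = -20160 + 1132 = -19028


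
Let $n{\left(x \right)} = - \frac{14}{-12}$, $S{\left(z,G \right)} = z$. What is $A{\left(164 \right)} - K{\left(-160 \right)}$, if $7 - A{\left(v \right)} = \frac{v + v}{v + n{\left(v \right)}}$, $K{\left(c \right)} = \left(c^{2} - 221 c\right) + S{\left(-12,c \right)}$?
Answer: $- \frac{60394499}{991} \approx -60943.0$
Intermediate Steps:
$n{\left(x \right)} = \frac{7}{6}$ ($n{\left(x \right)} = \left(-14\right) \left(- \frac{1}{12}\right) = \frac{7}{6}$)
$K{\left(c \right)} = -12 + c^{2} - 221 c$ ($K{\left(c \right)} = \left(c^{2} - 221 c\right) - 12 = -12 + c^{2} - 221 c$)
$A{\left(v \right)} = 7 - \frac{2 v}{\frac{7}{6} + v}$ ($A{\left(v \right)} = 7 - \frac{v + v}{v + \frac{7}{6}} = 7 - \frac{2 v}{\frac{7}{6} + v}$)
$A{\left(164 \right)} - K{\left(-160 \right)} = \frac{49 + 30 \cdot 164}{7 + 6 \cdot 164} - \left(-12 + \left(-160\right)^{2} - -35360\right) = \frac{49 + 4920}{7 + 984} - \left(-12 + 25600 + 35360\right) = \frac{1}{991} \cdot 4969 - 60948 = \frac{4969}{991} - 60948 = - \frac{60394499}{991}$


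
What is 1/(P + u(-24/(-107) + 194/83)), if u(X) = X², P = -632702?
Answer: -78872161/49902056446522 ≈ -1.5805e-6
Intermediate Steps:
1/(P + u(-24/(-107) + 194/83)) = 1/(-632702 + (-24/(-107) + 194/83)²) = 1/(-632702 + (-24*(-1/107) + 194*(1/83))²) = 1/(-632702 + (24/107 + 194/83)²) = 1/(-632702 + (22750/8881)²) = 1/(-632702 + 517562500/78872161) = 1/(-49902056446522/78872161) = -78872161/49902056446522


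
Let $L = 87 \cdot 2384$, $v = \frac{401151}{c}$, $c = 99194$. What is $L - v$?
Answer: $\frac{20573228001}{99194} \approx 2.074 \cdot 10^{5}$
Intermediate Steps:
$v = \frac{401151}{99194} \approx 4.0441$
$L = 207408$
$L - v = 207408 - \frac{401151}{99194} = \frac{20573228001}{99194}$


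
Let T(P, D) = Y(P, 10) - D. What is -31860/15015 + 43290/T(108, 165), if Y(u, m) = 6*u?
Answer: 2014638/23023 ≈ 87.505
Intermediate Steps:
T(P, D) = -D + 6*P (T(P, D) = 6*P - D = -D + 6*P)
-31860/15015 + 43290/T(108, 165) = -31860/15015 + 43290/(-1*165 + 6*108) = -31860*1/15015 + 43290/(-165 + 648) = -2124/1001 + 43290/483 = -2124/1001 + 43290*(1/483) = -2124/1001 + 14430/161 = 2014638/23023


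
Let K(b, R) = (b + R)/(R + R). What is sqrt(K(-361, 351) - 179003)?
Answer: I*sqrt(2450372262)/117 ≈ 423.09*I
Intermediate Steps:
K(b, R) = (R + b)/(2*R) (K(b, R) = (R + b)/((2*R)) = (R + b)*(1/(2*R)) = (R + b)/(2*R))
sqrt(K(-361, 351) - 179003) = sqrt((1/2)*(351 - 361)/351 - 179003) = sqrt((1/2)*(1/351)*(-10) - 179003) = sqrt(-5/351 - 179003) = sqrt(-62830058/351) = I*sqrt(2450372262)/117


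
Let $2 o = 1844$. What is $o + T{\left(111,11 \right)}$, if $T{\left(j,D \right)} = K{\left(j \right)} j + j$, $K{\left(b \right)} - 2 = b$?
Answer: $13576$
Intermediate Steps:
$o = 922$ ($o = \frac{1}{2} \cdot 1844 = 922$)
$K{\left(b \right)} = 2 + b$
$T{\left(j,D \right)} = j + j \left(2 + j\right)$ ($T{\left(j,D \right)} = \left(2 + j\right) j + j = j \left(2 + j\right) + j = j + j \left(2 + j\right)$)
$o + T{\left(111,11 \right)} = 922 + 111 \left(3 + 111\right) = 922 + 111 \cdot 114 = 922 + 12654 = 13576$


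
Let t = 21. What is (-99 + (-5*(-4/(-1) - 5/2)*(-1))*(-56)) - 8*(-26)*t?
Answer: 3849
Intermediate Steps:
(-99 + (-5*(-4/(-1) - 5/2)*(-1))*(-56)) - 8*(-26)*t = (-99 + (-5*(-4/(-1) - 5/2)*(-1))*(-56)) - 8*(-26)*21 = (-99 + (-5*(-4*(-1) - 5*1/2)*(-1))*(-56)) - (-208)*21 = (-99 + (-5*(4 - 5/2)*(-1))*(-56)) - 1*(-4368) = (-99 + (-5*3/2*(-1))*(-56)) + 4368 = (-99 - 15/2*(-1)*(-56)) + 4368 = (-99 + (15/2)*(-56)) + 4368 = (-99 - 420) + 4368 = -519 + 4368 = 3849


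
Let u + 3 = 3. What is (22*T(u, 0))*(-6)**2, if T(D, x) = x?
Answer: 0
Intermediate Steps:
u = 0 (u = -3 + 3 = 0)
(22*T(u, 0))*(-6)**2 = (22*0)*(-6)**2 = 0*36 = 0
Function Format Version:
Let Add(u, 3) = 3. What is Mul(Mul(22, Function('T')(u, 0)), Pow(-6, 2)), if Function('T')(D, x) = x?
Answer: 0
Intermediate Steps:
u = 0 (u = Add(-3, 3) = 0)
Mul(Mul(22, Function('T')(u, 0)), Pow(-6, 2)) = Mul(Mul(22, 0), Pow(-6, 2)) = Mul(0, 36) = 0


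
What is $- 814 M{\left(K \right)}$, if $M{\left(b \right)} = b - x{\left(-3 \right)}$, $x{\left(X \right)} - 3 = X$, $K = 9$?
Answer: $-7326$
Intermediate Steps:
$x{\left(X \right)} = 3 + X$
$M{\left(b \right)} = b$ ($M{\left(b \right)} = b - \left(3 - 3\right) = b - 0 = b + 0 = b$)
$- 814 M{\left(K \right)} = \left(-814\right) 9 = -7326$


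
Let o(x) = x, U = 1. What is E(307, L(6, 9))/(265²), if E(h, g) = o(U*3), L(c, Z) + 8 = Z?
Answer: 3/70225 ≈ 4.2720e-5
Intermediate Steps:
L(c, Z) = -8 + Z
E(h, g) = 3 (E(h, g) = 1*3 = 3)
E(307, L(6, 9))/(265²) = 3/(265²) = 3/70225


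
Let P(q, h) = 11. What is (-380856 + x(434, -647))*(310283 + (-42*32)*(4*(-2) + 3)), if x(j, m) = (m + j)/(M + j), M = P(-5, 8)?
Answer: -53726027604399/445 ≈ -1.2073e+11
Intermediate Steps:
M = 11
x(j, m) = (j + m)/(11 + j) (x(j, m) = (m + j)/(11 + j) = (j + m)/(11 + j))
(-380856 + x(434, -647))*(310283 + (-42*32)*(4*(-2) + 3)) = (-380856 + (434 - 647)/(11 + 434))*(310283 + (-42*32)*(4*(-2) + 3)) = (-380856 - 213/445)*(310283 - 1344*(-8 + 3)) = (-380856 + (1/445)*(-213))*(310283 - 1344*(-5)) = (-380856 - 213/445)*(310283 + 6720) = -169481133/445*317003 = -53726027604399/445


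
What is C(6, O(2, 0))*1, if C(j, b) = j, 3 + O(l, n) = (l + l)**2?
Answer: 6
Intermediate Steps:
O(l, n) = -3 + 4*l**2 (O(l, n) = -3 + (l + l)**2 = -3 + (2*l)**2 = -3 + 4*l**2)
C(6, O(2, 0))*1 = 6*1 = 6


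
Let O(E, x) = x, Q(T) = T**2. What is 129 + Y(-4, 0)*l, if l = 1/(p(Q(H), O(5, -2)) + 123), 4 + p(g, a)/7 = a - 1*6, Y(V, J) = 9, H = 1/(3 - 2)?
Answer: 1680/13 ≈ 129.23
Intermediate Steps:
H = 1 (H = 1/1 = 1)
p(g, a) = -70 + 7*a (p(g, a) = -28 + 7*(a - 1*6) = -28 + 7*(a - 6) = -28 + 7*(-6 + a) = -28 + (-42 + 7*a) = -70 + 7*a)
l = 1/39 (l = 1/((-70 + 7*(-2)) + 123) = 1/((-70 - 14) + 123) = 1/(-84 + 123) = 1/39 ≈ 0.025641)
129 + Y(-4, 0)*l = 129 + 9*(1/39) = 129 + 3/13 = 1680/13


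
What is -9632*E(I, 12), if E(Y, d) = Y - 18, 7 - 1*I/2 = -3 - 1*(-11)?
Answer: 192640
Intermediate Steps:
I = -2 (I = 14 - 2*(-3 - 1*(-11)) = 14 - 2*(-3 + 11) = 14 - 2*8 = 14 - 16 = -2)
E(Y, d) = -18 + Y
-9632*E(I, 12) = -9632*(-18 - 2) = -9632*(-20) = 192640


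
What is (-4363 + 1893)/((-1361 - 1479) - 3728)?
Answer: 1235/3284 ≈ 0.37607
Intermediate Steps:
(-4363 + 1893)/((-1361 - 1479) - 3728) = -2470/(-2840 - 3728) = -2470/(-6568) = -2470*(-1/6568) = 1235/3284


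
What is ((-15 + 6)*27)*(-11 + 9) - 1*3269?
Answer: -2783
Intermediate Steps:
((-15 + 6)*27)*(-11 + 9) - 1*3269 = -9*27*(-2) - 3269 = -243*(-2) - 3269 = 486 - 3269 = -2783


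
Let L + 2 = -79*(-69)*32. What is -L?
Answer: -174430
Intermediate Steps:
L = 174430 (L = -2 - 79*(-69)*32 = -2 + 5451*32 = -2 + 174432 = 174430)
-L = -1*174430 = -174430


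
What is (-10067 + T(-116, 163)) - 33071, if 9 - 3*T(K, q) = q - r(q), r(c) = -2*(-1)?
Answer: -129566/3 ≈ -43189.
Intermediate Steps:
r(c) = 2
T(K, q) = 11/3 - q/3 (T(K, q) = 3 - (q - 1*2)/3 = 3 - (q - 2)/3 = 3 - (-2 + q)/3 = 3 + (⅔ - q/3) = 11/3 - q/3)
(-10067 + T(-116, 163)) - 33071 = (-10067 + (11/3 - ⅓*163)) - 33071 = (-10067 + (11/3 - 163/3)) - 33071 = (-10067 - 152/3) - 33071 = -30353/3 - 33071 = -129566/3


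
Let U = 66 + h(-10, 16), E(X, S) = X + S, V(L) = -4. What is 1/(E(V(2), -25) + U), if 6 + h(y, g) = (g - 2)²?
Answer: 1/227 ≈ 0.0044053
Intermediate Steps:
h(y, g) = -6 + (-2 + g)² (h(y, g) = -6 + (g - 2)² = -6 + (-2 + g)²)
E(X, S) = S + X
U = 256 (U = 66 + (-6 + (-2 + 16)²) = 66 + (-6 + 14²) = 66 + (-6 + 196) = 66 + 190 = 256)
1/(E(V(2), -25) + U) = 1/((-25 - 4) + 256) = 1/(-29 + 256) = 1/227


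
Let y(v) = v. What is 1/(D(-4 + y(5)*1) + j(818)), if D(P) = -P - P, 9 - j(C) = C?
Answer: -1/811 ≈ -0.0012330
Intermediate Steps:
j(C) = 9 - C
D(P) = -2*P
1/(D(-4 + y(5)*1) + j(818)) = 1/(-2*(-4 + 5*1) + (9 - 1*818)) = 1/(-2*(-4 + 5) + (9 - 818)) = 1/(-2*1 - 809) = 1/(-2 - 809) = 1/(-811) = -1/811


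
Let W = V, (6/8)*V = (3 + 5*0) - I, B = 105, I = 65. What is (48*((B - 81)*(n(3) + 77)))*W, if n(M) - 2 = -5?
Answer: -7047168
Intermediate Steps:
n(M) = -3 (n(M) = 2 - 5 = -3)
V = -248/3 (V = 4*((3 + 5*0) - 1*65)/3 = 4*((3 + 0) - 65)/3 = 4*(3 - 65)/3 = (4/3)*(-62) = -248/3 ≈ -82.667)
W = -248/3 ≈ -82.667
(48*((B - 81)*(n(3) + 77)))*W = (48*((105 - 81)*(-3 + 77)))*(-248/3) = (48*(24*74))*(-248/3) = (48*1776)*(-248/3) = 85248*(-248/3) = -7047168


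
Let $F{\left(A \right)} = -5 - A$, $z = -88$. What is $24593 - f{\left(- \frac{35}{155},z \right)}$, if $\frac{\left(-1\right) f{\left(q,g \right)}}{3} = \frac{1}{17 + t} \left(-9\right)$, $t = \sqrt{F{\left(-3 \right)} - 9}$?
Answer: $\frac{2459147}{100} + \frac{9 i \sqrt{11}}{100} \approx 24591.0 + 0.2985 i$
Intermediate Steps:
$t = i \sqrt{11}$ ($t = \sqrt{\left(-5 - -3\right) - 9} = \sqrt{\left(-5 + 3\right) - 9} = \sqrt{-2 - 9} = \sqrt{-11} = i \sqrt{11} \approx 3.3166 i$)
$f{\left(q,g \right)} = \frac{27}{17 + i \sqrt{11}}$ ($f{\left(q,g \right)} = - 3 \frac{1}{17 + i \sqrt{11}} \left(-9\right) = - 3 \left(- \frac{9}{17 + i \sqrt{11}}\right) = \frac{27}{17 + i \sqrt{11}}$)
$24593 - f{\left(- \frac{35}{155},z \right)} = 24593 - \left(\frac{153}{100} - \frac{9 i \sqrt{11}}{100}\right) = \frac{2459147}{100} + \frac{9 i \sqrt{11}}{100}$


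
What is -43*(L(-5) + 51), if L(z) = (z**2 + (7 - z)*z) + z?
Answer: -473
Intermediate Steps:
L(z) = z + z**2 + z*(7 - z) (L(z) = (z**2 + z*(7 - z)) + z = z + z**2 + z*(7 - z))
-43*(L(-5) + 51) = -43*(8*(-5) + 51) = -43*(-40 + 51) = -43*11 = -473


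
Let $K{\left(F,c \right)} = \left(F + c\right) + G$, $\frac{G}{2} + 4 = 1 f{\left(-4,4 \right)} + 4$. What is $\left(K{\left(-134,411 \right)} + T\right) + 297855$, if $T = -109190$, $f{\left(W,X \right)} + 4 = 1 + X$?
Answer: $188944$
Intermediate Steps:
$f{\left(W,X \right)} = -3 + X$ ($f{\left(W,X \right)} = -4 + \left(1 + X\right) = -3 + X$)
$G = 2$ ($G = -8 + 2 \left(1 \left(-3 + 4\right) + 4\right) = -8 + 2 \left(1 \cdot 1 + 4\right) = -8 + 2 \left(1 + 4\right) = -8 + 2 \cdot 5 = -8 + 10 = 2$)
$K{\left(F,c \right)} = 2 + F + c$ ($K{\left(F,c \right)} = \left(F + c\right) + 2 = 2 + F + c$)
$\left(K{\left(-134,411 \right)} + T\right) + 297855 = \left(\left(2 - 134 + 411\right) - 109190\right) + 297855 = \left(279 - 109190\right) + 297855 = -108911 + 297855 = 188944$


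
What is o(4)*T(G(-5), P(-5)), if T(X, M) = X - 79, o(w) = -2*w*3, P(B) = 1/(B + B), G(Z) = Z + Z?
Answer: 2136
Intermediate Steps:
G(Z) = 2*Z
P(B) = 1/(2*B)
o(w) = -6*w
T(X, M) = -79 + X
o(4)*T(G(-5), P(-5)) = (-6*4)*(-79 + 2*(-5)) = -24*(-79 - 10) = -24*(-89) = 2136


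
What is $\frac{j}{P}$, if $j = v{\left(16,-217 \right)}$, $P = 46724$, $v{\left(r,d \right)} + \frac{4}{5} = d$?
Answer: $- \frac{1089}{233620} \approx -0.0046614$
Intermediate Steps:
$v{\left(r,d \right)} = - \frac{4}{5} + d$
$j = - \frac{1089}{5}$ ($j = - \frac{4}{5} - 217 = - \frac{1089}{5} \approx -217.8$)
$\frac{j}{P} = - \frac{1089}{5 \cdot 46724} = \left(- \frac{1089}{5}\right) \frac{1}{46724} = - \frac{1089}{233620}$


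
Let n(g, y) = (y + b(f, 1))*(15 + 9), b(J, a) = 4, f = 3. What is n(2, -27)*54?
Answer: -29808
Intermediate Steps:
n(g, y) = 96 + 24*y (n(g, y) = (y + 4)*(15 + 9) = (4 + y)*24 = 96 + 24*y)
n(2, -27)*54 = (96 + 24*(-27))*54 = (96 - 648)*54 = -552*54 = -29808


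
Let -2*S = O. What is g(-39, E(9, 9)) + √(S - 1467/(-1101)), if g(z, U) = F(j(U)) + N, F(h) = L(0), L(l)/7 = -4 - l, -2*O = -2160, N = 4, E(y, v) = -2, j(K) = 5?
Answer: -24 + I*√72552597/367 ≈ -24.0 + 23.209*I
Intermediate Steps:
O = 1080 (O = -½*(-2160) = 1080)
S = -540 (S = -½*1080 = -540)
L(l) = -28 - 7*l (L(l) = 7*(-4 - l) = -28 - 7*l)
F(h) = -28 (F(h) = -28 - 7*0 = -28 + 0 = -28)
g(z, U) = -24 (g(z, U) = -28 + 4 = -24)
g(-39, E(9, 9)) + √(S - 1467/(-1101)) = -24 + √(-540 - 1467/(-1101)) = -24 + √(-540 - 1467*(-1/1101)) = -24 + √(-540 + 489/367) = -24 + √(-197691/367) = -24 + I*√72552597/367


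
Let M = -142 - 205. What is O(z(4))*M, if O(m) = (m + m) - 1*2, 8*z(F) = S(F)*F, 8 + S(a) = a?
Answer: 2082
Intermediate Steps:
S(a) = -8 + a
M = -347
z(F) = F*(-8 + F)/8 (z(F) = ((-8 + F)*F)/8 = (F*(-8 + F))/8 = F*(-8 + F)/8)
O(m) = -2 + 2*m (O(m) = 2*m - 2 = -2 + 2*m)
O(z(4))*M = (-2 + 2*((⅛)*4*(-8 + 4)))*(-347) = (-2 + 2*((⅛)*4*(-4)))*(-347) = (-2 + 2*(-2))*(-347) = (-2 - 4)*(-347) = -6*(-347) = 2082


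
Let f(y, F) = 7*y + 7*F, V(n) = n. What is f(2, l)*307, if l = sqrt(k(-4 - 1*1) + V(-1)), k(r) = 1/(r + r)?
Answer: 4298 + 2149*I*sqrt(110)/10 ≈ 4298.0 + 2253.9*I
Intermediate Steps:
k(r) = 1/(2*r)
l = I*sqrt(110)/10 (l = sqrt(1/(2*(-4 - 1*1)) - 1) = sqrt(1/(2*(-4 - 1)) - 1) = sqrt((1/2)/(-5) - 1) = sqrt((1/2)*(-1/5) - 1) = sqrt(-1/10 - 1) = sqrt(-11/10) = I*sqrt(110)/10 ≈ 1.0488*I)
f(y, F) = 7*F + 7*y
f(2, l)*307 = (7*(I*sqrt(110)/10) + 7*2)*307 = (7*I*sqrt(110)/10 + 14)*307 = (14 + 7*I*sqrt(110)/10)*307 = 4298 + 2149*I*sqrt(110)/10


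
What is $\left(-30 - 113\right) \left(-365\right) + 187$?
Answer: $52382$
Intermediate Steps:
$\left(-30 - 113\right) \left(-365\right) + 187 = \left(-143\right) \left(-365\right) + 187 = 52195 + 187 = 52382$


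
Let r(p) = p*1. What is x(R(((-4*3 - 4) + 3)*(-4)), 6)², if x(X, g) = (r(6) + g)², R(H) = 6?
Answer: 20736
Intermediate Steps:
r(p) = p
x(X, g) = (6 + g)²
x(R(((-4*3 - 4) + 3)*(-4)), 6)² = ((6 + 6)²)² = (12²)² = 144² = 20736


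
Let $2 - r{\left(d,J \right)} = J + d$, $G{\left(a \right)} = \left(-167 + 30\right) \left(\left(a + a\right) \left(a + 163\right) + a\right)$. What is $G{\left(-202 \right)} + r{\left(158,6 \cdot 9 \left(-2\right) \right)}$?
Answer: $-2130946$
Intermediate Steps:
$G{\left(a \right)} = - 137 a - 274 a \left(163 + a\right)$ ($G{\left(a \right)} = - 137 \left(2 a \left(163 + a\right) + a\right) = - 137 \left(a + 2 a \left(163 + a\right)\right) = - 137 a - 274 a \left(163 + a\right)$)
$r{\left(d,J \right)} = 2 - J - d$ ($r{\left(d,J \right)} = 2 - \left(J + d\right) = 2 - J - d$)
$G{\left(-202 \right)} + r{\left(158,6 \cdot 9 \left(-2\right) \right)} = \left(-137\right) \left(-202\right) \left(327 + 2 \left(-202\right)\right) - \left(156 + 6 \cdot 9 \left(-2\right)\right) = \left(-137\right) \left(-202\right) \left(327 - 404\right) - \left(156 - 108\right) = \left(-137\right) \left(-202\right) \left(-77\right) - 48 = -2130898 + \left(2 + 108 - 158\right) = -2130898 - 48 = -2130946$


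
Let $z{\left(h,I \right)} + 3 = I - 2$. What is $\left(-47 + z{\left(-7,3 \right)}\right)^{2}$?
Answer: $2401$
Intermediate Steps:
$z{\left(h,I \right)} = -5 + I$ ($z{\left(h,I \right)} = -3 + \left(I - 2\right) = -3 + \left(-2 + I\right) = -5 + I$)
$\left(-47 + z{\left(-7,3 \right)}\right)^{2} = \left(-47 + \left(-5 + 3\right)\right)^{2} = \left(-47 - 2\right)^{2} = \left(-49\right)^{2} = 2401$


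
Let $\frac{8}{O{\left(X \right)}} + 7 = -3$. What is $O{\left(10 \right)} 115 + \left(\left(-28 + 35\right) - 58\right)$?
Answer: $-143$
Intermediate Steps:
$O{\left(X \right)} = - \frac{4}{5}$ ($O{\left(X \right)} = \frac{8}{-7 - 3} = \frac{8}{-10} = 8 \left(- \frac{1}{10}\right) = - \frac{4}{5}$)
$O{\left(10 \right)} 115 + \left(\left(-28 + 35\right) - 58\right) = \left(- \frac{4}{5}\right) 115 + \left(\left(-28 + 35\right) - 58\right) = -92 + \left(7 - 58\right) = -92 - 51 = -143$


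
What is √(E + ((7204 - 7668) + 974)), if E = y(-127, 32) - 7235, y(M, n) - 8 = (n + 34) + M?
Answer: I*√6778 ≈ 82.329*I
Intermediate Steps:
y(M, n) = 42 + M + n (y(M, n) = 8 + ((n + 34) + M) = 8 + ((34 + n) + M) = 8 + (34 + M + n) = 42 + M + n)
E = -7288 (E = (42 - 127 + 32) - 7235 = -53 - 7235 = -7288)
√(E + ((7204 - 7668) + 974)) = √(-7288 + ((7204 - 7668) + 974)) = √(-7288 + (-464 + 974)) = √(-7288 + 510) = √(-6778) = I*√6778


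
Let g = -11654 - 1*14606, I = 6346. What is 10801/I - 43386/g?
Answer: 69870227/20830745 ≈ 3.3542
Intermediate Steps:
g = -26260 (g = -11654 - 14606 = -26260)
10801/I - 43386/g = 10801/6346 - 43386/(-26260) = 10801*(1/6346) - 43386*(-1/26260) = 10801/6346 + 21693/13130 = 69870227/20830745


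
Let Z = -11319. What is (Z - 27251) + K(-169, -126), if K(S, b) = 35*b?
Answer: -42980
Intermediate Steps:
(Z - 27251) + K(-169, -126) = (-11319 - 27251) + 35*(-126) = -38570 - 4410 = -42980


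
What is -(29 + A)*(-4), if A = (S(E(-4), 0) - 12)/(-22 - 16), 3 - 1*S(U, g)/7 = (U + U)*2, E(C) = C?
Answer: 1962/19 ≈ 103.26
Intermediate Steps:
S(U, g) = 21 - 28*U (S(U, g) = 21 - 7*(U + U)*2 = 21 - 7*2*U*2 = 21 - 28*U)
A = -121/38 (A = ((21 - 28*(-4)) - 12)/(-22 - 16) = ((21 + 112) - 12)/(-38) = (133 - 12)*(-1/38) = 121*(-1/38) = -121/38 ≈ -3.1842)
-(29 + A)*(-4) = -(29 - 121/38)*(-4) = -981*(-4)/38 = -1*(-1962/19) = 1962/19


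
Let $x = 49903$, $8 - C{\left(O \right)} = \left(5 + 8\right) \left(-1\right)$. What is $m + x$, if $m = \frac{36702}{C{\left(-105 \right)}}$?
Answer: $\frac{361555}{7} \approx 51651.0$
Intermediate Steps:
$C{\left(O \right)} = 21$ ($C{\left(O \right)} = 8 - \left(5 + 8\right) \left(-1\right) = 8 - 13 \left(-1\right) = 8 - -13 = 8 + 13 = 21$)
$m = \frac{12234}{7}$ ($m = \frac{36702}{21} = 36702 \cdot \frac{1}{21} = \frac{12234}{7} \approx 1747.7$)
$m + x = \frac{12234}{7} + 49903 = \frac{361555}{7}$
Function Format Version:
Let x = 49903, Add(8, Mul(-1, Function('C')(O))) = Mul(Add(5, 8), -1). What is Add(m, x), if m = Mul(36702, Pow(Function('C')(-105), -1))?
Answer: Rational(361555, 7) ≈ 51651.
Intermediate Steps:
Function('C')(O) = 21 (Function('C')(O) = Add(8, Mul(-1, Mul(Add(5, 8), -1))) = Add(8, Mul(-1, Mul(13, -1))) = Add(8, Mul(-1, -13)) = Add(8, 13) = 21)
m = Rational(12234, 7) (m = Mul(36702, Pow(21, -1)) = Mul(36702, Rational(1, 21)) = Rational(12234, 7) ≈ 1747.7)
Add(m, x) = Add(Rational(12234, 7), 49903) = Rational(361555, 7)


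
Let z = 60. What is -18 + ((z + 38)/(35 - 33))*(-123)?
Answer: -6045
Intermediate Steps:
-18 + ((z + 38)/(35 - 33))*(-123) = -18 + ((60 + 38)/(35 - 33))*(-123) = -18 + (98/2)*(-123) = -18 + (98*(½))*(-123) = -18 + 49*(-123) = -18 - 6027 = -6045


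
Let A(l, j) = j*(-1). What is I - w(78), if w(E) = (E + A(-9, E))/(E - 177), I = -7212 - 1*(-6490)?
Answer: -722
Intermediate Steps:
A(l, j) = -j
I = -722 (I = -7212 + 6490 = -722)
w(E) = 0 (w(E) = (E - E)/(E - 177) = 0/(-177 + E) = 0)
I - w(78) = -722 - 1*0 = -722 + 0 = -722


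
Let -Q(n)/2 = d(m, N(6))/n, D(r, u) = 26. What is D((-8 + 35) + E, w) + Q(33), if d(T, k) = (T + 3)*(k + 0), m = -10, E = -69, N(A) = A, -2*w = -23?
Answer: 314/11 ≈ 28.545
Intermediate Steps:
w = 23/2 (w = -½*(-23) = 23/2 ≈ 11.500)
d(T, k) = k*(3 + T) (d(T, k) = (3 + T)*k = k*(3 + T))
Q(n) = 84/n (Q(n) = -2*6*(3 - 10)/n = -2*6*(-7)/n = -(-84)/n = 84/n)
D((-8 + 35) + E, w) + Q(33) = 26 + 84/33 = 26 + 84*(1/33) = 26 + 28/11 = 314/11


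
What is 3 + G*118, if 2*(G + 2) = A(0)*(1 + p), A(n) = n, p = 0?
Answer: -233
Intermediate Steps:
G = -2 (G = -2 + (0*(1 + 0))/2 = -2 + (0*1)/2 = -2 + (1/2)*0 = -2 + 0 = -2)
3 + G*118 = 3 - 2*118 = 3 - 236 = -233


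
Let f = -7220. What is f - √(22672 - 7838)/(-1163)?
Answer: -7220 + √14834/1163 ≈ -7219.9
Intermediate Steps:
f - √(22672 - 7838)/(-1163) = -7220 - √(22672 - 7838)/(-1163) = -7220 - √14834*(-1)/1163 = -7220 - (-1)*√14834/1163 = -7220 + √14834/1163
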